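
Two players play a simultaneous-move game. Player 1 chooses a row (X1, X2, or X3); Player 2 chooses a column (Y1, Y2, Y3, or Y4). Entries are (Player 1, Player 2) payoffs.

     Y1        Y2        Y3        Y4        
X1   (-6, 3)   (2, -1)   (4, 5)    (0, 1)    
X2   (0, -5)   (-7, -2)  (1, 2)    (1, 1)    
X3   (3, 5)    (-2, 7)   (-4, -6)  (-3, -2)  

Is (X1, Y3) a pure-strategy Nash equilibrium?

Yes

Holding Player 2 at Y3: Player 1 gets 4 from X1, versus 1 from X2, -4 from X3. No profitable deviation for Player 1.
Holding Player 1 at X1: Player 2 gets 5 from Y3, versus 3 from Y1, -1 from Y2, 1 from Y4. No profitable deviation for Player 2 either.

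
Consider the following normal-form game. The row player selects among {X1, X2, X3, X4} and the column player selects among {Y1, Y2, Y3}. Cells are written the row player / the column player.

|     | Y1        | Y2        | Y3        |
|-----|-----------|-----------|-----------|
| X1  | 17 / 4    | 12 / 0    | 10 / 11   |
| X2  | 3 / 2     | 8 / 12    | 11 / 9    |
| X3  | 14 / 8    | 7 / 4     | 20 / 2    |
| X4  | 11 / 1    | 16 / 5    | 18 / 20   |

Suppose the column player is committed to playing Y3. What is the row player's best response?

X3

With the column player fixed at Y3, the row player's payoffs are: X1 → 10, X2 → 11, X3 → 20, X4 → 18.
The maximum is 20, achieved by X3.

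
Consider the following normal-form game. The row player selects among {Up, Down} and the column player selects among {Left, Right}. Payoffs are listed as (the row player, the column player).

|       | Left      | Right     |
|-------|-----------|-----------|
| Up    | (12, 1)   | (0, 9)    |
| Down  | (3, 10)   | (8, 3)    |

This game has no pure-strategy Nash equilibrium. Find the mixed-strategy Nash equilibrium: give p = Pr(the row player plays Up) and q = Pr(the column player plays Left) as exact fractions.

p = 7/15, q = 8/17

In a mixed NE each player is indifferent between their pure strategies, so the opponent's mix sets the indifference.
The column player indifferent between Left and Right: p·1 + (1−p)·10 = p·9 + (1−p)·3 ⟹ 10 + (-9)p = 3 + 6p ⟹ p = 7/15.
The row player indifferent between Up and Down: q·12 + (1−q)·0 = q·3 + (1−q)·8 ⟹ 0 + 12q = 8 + (-5)q ⟹ q = 8/17.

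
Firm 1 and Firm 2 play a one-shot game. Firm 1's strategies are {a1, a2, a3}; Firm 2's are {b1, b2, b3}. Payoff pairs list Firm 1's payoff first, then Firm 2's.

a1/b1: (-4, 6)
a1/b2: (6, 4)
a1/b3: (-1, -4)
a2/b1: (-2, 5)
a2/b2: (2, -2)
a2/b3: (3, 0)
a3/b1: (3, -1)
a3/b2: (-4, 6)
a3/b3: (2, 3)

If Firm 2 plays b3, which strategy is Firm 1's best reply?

With Firm 2 fixed at b3, Firm 1's payoffs are: a1 → -1, a2 → 3, a3 → 2.
The maximum is 3, achieved by a2.

a2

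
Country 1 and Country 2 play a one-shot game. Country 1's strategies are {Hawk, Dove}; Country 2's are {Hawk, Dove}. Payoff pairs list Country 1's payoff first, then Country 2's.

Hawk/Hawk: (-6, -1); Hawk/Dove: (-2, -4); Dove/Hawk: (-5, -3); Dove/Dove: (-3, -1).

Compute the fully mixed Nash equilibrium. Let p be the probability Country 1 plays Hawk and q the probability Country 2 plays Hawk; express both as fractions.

p = 2/5, q = 1/2

In a mixed NE each player is indifferent between their pure strategies, so the opponent's mix sets the indifference.
Country 2 indifferent between Hawk and Dove: p·(-1) + (1−p)·(-3) = p·(-4) + (1−p)·(-1) ⟹ (-3) + 2p = (-1) + (-3)p ⟹ p = 2/5.
Country 1 indifferent between Hawk and Dove: q·(-6) + (1−q)·(-2) = q·(-5) + (1−q)·(-3) ⟹ (-2) + (-4)q = (-3) + (-2)q ⟹ q = 1/2.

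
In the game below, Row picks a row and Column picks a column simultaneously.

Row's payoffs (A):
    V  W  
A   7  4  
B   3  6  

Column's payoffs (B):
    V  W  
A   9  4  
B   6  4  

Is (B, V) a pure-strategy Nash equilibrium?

Holding Column at V: Row gets 3 from B but could get 7 by switching to A. Row has a profitable deviation.

No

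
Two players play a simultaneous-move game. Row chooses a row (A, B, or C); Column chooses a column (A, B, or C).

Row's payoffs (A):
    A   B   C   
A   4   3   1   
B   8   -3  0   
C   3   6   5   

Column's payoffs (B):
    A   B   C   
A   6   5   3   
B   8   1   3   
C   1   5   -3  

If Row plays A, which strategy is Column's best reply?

With Row fixed at A, Column's payoffs are: A → 6, B → 5, C → 3.
The maximum is 6, achieved by A.

A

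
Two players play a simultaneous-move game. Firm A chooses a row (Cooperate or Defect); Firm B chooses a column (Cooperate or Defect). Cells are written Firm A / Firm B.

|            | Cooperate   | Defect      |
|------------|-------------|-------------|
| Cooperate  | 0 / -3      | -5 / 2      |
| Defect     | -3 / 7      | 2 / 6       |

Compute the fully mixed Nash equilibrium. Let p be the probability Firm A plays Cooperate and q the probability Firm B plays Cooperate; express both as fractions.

p = 1/6, q = 7/10

In a mixed NE each player is indifferent between their pure strategies, so the opponent's mix sets the indifference.
Firm B indifferent between Cooperate and Defect: p·(-3) + (1−p)·7 = p·2 + (1−p)·6 ⟹ 7 + (-10)p = 6 + (-4)p ⟹ p = 1/6.
Firm A indifferent between Cooperate and Defect: q·0 + (1−q)·(-5) = q·(-3) + (1−q)·2 ⟹ (-5) + 5q = 2 + (-5)q ⟹ q = 7/10.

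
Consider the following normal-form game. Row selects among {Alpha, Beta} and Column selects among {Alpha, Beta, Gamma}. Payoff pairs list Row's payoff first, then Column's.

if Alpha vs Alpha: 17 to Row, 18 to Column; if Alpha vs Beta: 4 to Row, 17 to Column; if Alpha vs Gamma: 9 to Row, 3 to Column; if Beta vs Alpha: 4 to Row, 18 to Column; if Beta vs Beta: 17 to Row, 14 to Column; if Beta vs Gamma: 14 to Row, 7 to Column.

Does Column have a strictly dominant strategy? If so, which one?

Alpha

Check whether one of Column's strategies beats all alternatives regardless of what the opponent does.
Alpha strictly dominates: vs Alpha: 18 > each of {17, 3}; vs Beta: 18 > each of {14, 7}.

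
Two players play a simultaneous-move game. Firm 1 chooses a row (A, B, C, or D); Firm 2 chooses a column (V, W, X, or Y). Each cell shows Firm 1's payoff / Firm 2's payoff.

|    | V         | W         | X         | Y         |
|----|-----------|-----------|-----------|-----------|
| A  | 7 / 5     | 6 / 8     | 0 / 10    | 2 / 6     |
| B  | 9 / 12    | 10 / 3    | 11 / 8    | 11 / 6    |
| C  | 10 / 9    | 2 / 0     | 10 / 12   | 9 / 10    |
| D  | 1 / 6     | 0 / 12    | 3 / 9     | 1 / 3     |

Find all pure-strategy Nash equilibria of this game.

A profile is a Nash equilibrium when each player is best-responding to the other.
Firm 1's best responses — vs V: C (payoff 10); vs W: B (payoff 10); vs X: B (payoff 11); vs Y: B (payoff 11).
Firm 2's best responses — vs A: X (payoff 10); vs B: V (payoff 12); vs C: X (payoff 12); vs D: W (payoff 12).
No cell has both players best-responding. For instance, Firm 1's best reply to X is B, but against B Firm 2 prefers V over X.

None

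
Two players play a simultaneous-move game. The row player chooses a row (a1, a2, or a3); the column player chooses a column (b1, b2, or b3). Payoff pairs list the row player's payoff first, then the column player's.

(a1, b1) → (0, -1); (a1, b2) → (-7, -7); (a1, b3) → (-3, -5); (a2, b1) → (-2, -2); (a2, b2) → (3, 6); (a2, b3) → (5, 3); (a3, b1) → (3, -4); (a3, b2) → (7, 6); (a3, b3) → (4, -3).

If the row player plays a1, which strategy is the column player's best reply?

b1

With the row player fixed at a1, the column player's payoffs are: b1 → -1, b2 → -7, b3 → -5.
The maximum is -1, achieved by b1.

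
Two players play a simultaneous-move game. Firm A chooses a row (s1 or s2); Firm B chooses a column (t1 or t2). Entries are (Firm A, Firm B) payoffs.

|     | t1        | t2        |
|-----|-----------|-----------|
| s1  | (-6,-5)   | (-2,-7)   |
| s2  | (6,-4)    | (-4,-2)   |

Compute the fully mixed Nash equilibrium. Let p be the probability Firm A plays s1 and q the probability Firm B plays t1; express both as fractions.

In a mixed NE each player is indifferent between their pure strategies, so the opponent's mix sets the indifference.
Firm B indifferent between t1 and t2: p·(-5) + (1−p)·(-4) = p·(-7) + (1−p)·(-2) ⟹ (-4) + (-1)p = (-2) + (-5)p ⟹ p = 1/2.
Firm A indifferent between s1 and s2: q·(-6) + (1−q)·(-2) = q·6 + (1−q)·(-4) ⟹ (-2) + (-4)q = (-4) + 10q ⟹ q = 1/7.

p = 1/2, q = 1/7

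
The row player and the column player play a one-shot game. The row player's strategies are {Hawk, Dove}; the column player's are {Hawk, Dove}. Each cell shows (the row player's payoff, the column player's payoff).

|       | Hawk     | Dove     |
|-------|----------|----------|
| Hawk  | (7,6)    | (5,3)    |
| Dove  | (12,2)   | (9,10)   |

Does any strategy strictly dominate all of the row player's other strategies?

A strategy is strictly dominant if it gives the row player a strictly higher payoff than every other strategy, against every choice by the opponent.
Dove strictly dominates: vs Hawk: 12 > 7; vs Dove: 9 > 5.

Dove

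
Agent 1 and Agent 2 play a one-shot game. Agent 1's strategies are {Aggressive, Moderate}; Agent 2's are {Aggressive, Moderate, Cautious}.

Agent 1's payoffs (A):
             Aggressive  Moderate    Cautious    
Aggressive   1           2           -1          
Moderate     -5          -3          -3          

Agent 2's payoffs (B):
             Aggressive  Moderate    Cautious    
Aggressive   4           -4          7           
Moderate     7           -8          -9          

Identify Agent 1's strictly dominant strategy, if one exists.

Aggressive

Check whether one of Agent 1's strategies beats all alternatives regardless of what the opponent does.
Aggressive strictly dominates: vs Aggressive: 1 > -5; vs Moderate: 2 > -3; vs Cautious: -1 > -3.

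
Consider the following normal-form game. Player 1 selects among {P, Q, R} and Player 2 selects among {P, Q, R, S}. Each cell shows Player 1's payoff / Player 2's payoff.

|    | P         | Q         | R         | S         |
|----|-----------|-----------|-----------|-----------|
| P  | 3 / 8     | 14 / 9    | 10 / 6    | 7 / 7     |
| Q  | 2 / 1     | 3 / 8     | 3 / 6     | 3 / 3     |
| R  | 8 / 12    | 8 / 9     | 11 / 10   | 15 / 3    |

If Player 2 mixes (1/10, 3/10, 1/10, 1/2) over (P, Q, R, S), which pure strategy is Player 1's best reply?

R

Compute Player 1's expected payoff from each pure strategy against the given mix.
P: (1/10)·3 + (3/10)·14 + (1/10)·10 + (1/2)·7 = 9
Q: (1/10)·2 + (3/10)·3 + (1/10)·3 + (1/2)·3 = 29/10
R: (1/10)·8 + (3/10)·8 + (1/10)·11 + (1/2)·15 = 59/5
Highest expected payoff is 59/5, from R.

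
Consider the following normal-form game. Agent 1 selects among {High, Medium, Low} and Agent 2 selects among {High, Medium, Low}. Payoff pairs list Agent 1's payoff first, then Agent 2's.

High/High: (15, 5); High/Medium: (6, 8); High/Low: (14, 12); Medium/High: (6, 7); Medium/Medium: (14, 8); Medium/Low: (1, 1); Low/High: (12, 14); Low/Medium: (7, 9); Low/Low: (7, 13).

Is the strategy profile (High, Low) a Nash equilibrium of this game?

Yes

Holding Agent 2 at Low: Agent 1 gets 14 from High, versus 1 from Medium, 7 from Low. No profitable deviation for Agent 1.
Holding Agent 1 at High: Agent 2 gets 12 from Low, versus 5 from High, 8 from Medium. No profitable deviation for Agent 2 either.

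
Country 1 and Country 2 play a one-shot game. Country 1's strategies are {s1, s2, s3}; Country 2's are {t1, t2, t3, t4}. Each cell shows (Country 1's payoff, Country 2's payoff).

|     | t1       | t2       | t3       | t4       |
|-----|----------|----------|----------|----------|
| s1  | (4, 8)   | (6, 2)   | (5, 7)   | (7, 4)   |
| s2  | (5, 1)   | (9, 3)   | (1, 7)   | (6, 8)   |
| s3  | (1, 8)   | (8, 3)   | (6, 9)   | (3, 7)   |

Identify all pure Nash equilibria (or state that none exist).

A profile is a Nash equilibrium when each player is best-responding to the other.
Country 1's best responses — vs t1: s2 (payoff 5); vs t2: s2 (payoff 9); vs t3: s3 (payoff 6); vs t4: s1 (payoff 7).
Country 2's best responses — vs s1: t1 (payoff 8); vs s2: t4 (payoff 8); vs s3: t3 (payoff 9).
The only mutual best response is (s3, t3); neither player gains by switching there.

(s3, t3)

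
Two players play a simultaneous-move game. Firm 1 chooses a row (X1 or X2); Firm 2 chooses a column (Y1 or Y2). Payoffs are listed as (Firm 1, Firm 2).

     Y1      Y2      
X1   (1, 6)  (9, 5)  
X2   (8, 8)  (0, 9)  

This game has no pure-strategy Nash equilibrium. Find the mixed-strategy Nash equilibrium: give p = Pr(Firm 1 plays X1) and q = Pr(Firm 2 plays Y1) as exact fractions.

In a mixed NE each player is indifferent between their pure strategies, so the opponent's mix sets the indifference.
Firm 2 indifferent between Y1 and Y2: p·6 + (1−p)·8 = p·5 + (1−p)·9 ⟹ 8 + (-2)p = 9 + (-4)p ⟹ p = 1/2.
Firm 1 indifferent between X1 and X2: q·1 + (1−q)·9 = q·8 + (1−q)·0 ⟹ 9 + (-8)q = 0 + 8q ⟹ q = 9/16.

p = 1/2, q = 9/16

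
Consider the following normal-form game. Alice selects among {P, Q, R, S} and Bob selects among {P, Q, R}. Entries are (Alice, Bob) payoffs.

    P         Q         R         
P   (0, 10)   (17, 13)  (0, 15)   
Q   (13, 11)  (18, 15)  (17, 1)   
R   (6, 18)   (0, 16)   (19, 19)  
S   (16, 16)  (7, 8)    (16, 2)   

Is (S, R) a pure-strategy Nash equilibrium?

Holding Bob at R: Alice gets 16 from S but could get 19 by switching to R. Alice has a profitable deviation.

No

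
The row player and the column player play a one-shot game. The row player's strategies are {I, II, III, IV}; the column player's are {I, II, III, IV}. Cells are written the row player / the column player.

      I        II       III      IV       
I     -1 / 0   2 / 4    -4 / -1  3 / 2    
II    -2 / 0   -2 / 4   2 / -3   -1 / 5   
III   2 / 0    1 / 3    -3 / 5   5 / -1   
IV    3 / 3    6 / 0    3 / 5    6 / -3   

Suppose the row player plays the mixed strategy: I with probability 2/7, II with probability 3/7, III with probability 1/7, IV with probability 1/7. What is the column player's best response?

Compute the column player's expected payoff from each pure strategy against the given mix.
I: (2/7)·0 + (3/7)·0 + (1/7)·0 + (1/7)·3 = 3/7
II: (2/7)·4 + (3/7)·4 + (1/7)·3 + (1/7)·0 = 23/7
III: (2/7)·(-1) + (3/7)·(-3) + (1/7)·5 + (1/7)·5 = -1/7
IV: (2/7)·2 + (3/7)·5 + (1/7)·(-1) + (1/7)·(-3) = 15/7
Highest expected payoff is 23/7, from II.

II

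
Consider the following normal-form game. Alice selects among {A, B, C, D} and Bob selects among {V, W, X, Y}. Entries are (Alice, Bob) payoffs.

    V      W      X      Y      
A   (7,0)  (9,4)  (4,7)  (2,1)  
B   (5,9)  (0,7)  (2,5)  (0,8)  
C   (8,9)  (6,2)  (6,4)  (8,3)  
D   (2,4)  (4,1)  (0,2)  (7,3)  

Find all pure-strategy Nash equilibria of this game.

(C, V)

Find each player's best response to every opponent strategy; NE are the intersections.
Alice's best responses — vs V: C (payoff 8); vs W: A (payoff 9); vs X: C (payoff 6); vs Y: C (payoff 8).
Bob's best responses — vs A: X (payoff 7); vs B: V (payoff 9); vs C: V (payoff 9); vs D: V (payoff 4).
The only mutual best response is (C, V); neither player gains by switching there.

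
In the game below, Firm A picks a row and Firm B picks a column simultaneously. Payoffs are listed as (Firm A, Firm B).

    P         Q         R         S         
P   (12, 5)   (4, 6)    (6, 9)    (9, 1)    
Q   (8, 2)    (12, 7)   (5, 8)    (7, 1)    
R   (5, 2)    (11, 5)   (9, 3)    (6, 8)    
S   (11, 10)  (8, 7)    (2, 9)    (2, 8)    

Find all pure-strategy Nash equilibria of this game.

Find each player's best response to every opponent strategy; NE are the intersections.
Firm A's best responses — vs P: P (payoff 12); vs Q: Q (payoff 12); vs R: R (payoff 9); vs S: P (payoff 9).
Firm B's best responses — vs P: R (payoff 9); vs Q: R (payoff 8); vs R: S (payoff 8); vs S: P (payoff 10).
No cell has both players best-responding. For instance, Firm A's best reply to Q is Q, but against Q Firm B prefers R over Q.

There is no pure-strategy Nash equilibrium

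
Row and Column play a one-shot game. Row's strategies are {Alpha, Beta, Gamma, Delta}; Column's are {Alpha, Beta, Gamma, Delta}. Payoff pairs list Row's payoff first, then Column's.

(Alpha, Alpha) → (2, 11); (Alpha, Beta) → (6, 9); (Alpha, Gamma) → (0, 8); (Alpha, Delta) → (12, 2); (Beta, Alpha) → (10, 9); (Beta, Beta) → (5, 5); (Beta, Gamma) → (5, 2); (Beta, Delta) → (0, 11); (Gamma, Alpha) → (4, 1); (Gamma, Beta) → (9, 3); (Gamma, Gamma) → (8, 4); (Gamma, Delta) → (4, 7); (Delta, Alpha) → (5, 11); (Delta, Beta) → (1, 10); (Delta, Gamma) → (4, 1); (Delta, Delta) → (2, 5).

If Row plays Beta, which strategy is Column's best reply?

Delta

With Row fixed at Beta, Column's payoffs are: Alpha → 9, Beta → 5, Gamma → 2, Delta → 11.
The maximum is 11, achieved by Delta.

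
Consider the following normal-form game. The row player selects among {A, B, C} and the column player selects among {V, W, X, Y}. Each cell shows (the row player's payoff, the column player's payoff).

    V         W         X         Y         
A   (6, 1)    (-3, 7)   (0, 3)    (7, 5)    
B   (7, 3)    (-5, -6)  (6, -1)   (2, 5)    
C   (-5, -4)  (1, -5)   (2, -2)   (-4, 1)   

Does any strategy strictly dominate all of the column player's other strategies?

Check whether one of the column player's strategies beats all alternatives regardless of what the opponent does.
V is not dominant: against A, W gives 7 > 1.
W is not dominant: against B, V gives 3 > -6.
X is not dominant: against A, W gives 7 > 3.
Y is not dominant: against A, W gives 7 > 5.
No single strategy is best against every opponent action.

None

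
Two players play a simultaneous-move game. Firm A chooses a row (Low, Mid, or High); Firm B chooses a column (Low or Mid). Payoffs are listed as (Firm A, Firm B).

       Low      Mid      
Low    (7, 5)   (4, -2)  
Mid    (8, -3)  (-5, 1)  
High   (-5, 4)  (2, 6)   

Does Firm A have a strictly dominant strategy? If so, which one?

No strictly dominant strategy

Check whether one of Firm A's strategies beats all alternatives regardless of what the opponent does.
Low is not dominant: against Low, Mid gives 8 > 7.
Mid is not dominant: against Mid, Low gives 4 > -5.
High is not dominant: against Low, Low gives 7 > -5.
No single strategy is best against every opponent action.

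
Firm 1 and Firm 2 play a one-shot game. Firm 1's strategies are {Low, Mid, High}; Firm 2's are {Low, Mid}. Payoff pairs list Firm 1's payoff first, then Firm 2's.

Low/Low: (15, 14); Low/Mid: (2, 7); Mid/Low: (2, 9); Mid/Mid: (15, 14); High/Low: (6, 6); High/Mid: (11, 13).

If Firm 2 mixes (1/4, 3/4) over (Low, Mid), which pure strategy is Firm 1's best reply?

Firm 1's best reply maximizes expected payoff against the mix.
Low: (1/4)·15 + (3/4)·2 = 21/4
Mid: (1/4)·2 + (3/4)·15 = 47/4
High: (1/4)·6 + (3/4)·11 = 39/4
Highest expected payoff is 47/4, from Mid.

Mid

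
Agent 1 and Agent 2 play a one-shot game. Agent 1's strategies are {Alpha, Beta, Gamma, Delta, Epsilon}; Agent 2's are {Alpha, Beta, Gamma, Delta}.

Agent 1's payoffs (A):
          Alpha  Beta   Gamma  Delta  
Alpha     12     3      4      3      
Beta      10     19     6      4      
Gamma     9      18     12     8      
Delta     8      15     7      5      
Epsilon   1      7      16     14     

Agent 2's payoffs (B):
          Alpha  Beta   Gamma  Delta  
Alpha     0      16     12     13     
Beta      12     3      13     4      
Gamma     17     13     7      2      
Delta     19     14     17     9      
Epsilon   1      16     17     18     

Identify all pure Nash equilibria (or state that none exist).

Find each player's best response to every opponent strategy; NE are the intersections.
Agent 1's best responses — vs Alpha: Alpha (payoff 12); vs Beta: Beta (payoff 19); vs Gamma: Epsilon (payoff 16); vs Delta: Epsilon (payoff 14).
Agent 2's best responses — vs Alpha: Beta (payoff 16); vs Beta: Gamma (payoff 13); vs Gamma: Alpha (payoff 17); vs Delta: Alpha (payoff 19); vs Epsilon: Delta (payoff 18).
The only mutual best response is (Epsilon, Delta); neither player gains by switching there.

(Epsilon, Delta)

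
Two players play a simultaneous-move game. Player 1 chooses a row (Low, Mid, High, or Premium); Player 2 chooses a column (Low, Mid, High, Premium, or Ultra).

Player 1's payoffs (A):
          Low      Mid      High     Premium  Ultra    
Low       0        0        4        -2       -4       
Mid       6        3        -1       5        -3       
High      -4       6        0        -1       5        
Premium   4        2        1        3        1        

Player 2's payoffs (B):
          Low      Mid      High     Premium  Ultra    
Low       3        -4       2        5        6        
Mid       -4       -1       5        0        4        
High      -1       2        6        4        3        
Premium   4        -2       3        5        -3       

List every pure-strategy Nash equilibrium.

A profile is a Nash equilibrium when each player is best-responding to the other.
Player 1's best responses — vs Low: Mid (payoff 6); vs Mid: High (payoff 6); vs High: Low (payoff 4); vs Premium: Mid (payoff 5); vs Ultra: High (payoff 5).
Player 2's best responses — vs Low: Ultra (payoff 6); vs Mid: High (payoff 5); vs High: High (payoff 6); vs Premium: Premium (payoff 5).
No cell has both players best-responding. For instance, Player 1's best reply to High is Low, but against Low Player 2 prefers Ultra over High.

No pure-strategy Nash equilibrium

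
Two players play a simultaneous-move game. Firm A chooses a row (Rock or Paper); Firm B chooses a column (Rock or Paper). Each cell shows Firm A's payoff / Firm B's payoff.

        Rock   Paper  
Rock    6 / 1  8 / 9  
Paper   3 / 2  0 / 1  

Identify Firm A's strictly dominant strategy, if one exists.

A strategy is strictly dominant if it gives Firm A a strictly higher payoff than every other strategy, against every choice by the opponent.
Rock strictly dominates: vs Rock: 6 > 3; vs Paper: 8 > 0.

Rock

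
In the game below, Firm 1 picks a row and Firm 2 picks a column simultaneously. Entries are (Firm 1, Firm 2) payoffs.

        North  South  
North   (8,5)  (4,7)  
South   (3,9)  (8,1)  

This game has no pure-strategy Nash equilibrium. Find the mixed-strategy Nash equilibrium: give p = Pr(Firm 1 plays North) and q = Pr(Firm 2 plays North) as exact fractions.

p = 4/5, q = 4/9

In a mixed NE each player is indifferent between their pure strategies, so the opponent's mix sets the indifference.
Firm 2 indifferent between North and South: p·5 + (1−p)·9 = p·7 + (1−p)·1 ⟹ 9 + (-4)p = 1 + 6p ⟹ p = 4/5.
Firm 1 indifferent between North and South: q·8 + (1−q)·4 = q·3 + (1−q)·8 ⟹ 4 + 4q = 8 + (-5)q ⟹ q = 4/9.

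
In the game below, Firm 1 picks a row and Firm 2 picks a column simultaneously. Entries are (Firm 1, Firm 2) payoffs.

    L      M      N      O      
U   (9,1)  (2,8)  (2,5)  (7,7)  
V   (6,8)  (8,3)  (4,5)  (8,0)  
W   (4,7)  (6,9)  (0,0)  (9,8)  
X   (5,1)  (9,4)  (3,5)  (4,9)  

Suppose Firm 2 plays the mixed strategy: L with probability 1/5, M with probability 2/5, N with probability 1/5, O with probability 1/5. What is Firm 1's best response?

V

Compute Firm 1's expected payoff from each pure strategy against the given mix.
U: (1/5)·9 + (2/5)·2 + (1/5)·2 + (1/5)·7 = 22/5
V: (1/5)·6 + (2/5)·8 + (1/5)·4 + (1/5)·8 = 34/5
W: (1/5)·4 + (2/5)·6 + (1/5)·0 + (1/5)·9 = 5
X: (1/5)·5 + (2/5)·9 + (1/5)·3 + (1/5)·4 = 6
Highest expected payoff is 34/5, from V.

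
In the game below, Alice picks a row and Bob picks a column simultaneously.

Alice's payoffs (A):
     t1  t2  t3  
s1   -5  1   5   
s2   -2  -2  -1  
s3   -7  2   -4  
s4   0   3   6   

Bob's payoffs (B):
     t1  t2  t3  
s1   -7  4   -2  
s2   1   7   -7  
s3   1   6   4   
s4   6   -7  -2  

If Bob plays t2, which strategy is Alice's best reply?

s4

With Bob fixed at t2, Alice's payoffs are: s1 → 1, s2 → -2, s3 → 2, s4 → 3.
The maximum is 3, achieved by s4.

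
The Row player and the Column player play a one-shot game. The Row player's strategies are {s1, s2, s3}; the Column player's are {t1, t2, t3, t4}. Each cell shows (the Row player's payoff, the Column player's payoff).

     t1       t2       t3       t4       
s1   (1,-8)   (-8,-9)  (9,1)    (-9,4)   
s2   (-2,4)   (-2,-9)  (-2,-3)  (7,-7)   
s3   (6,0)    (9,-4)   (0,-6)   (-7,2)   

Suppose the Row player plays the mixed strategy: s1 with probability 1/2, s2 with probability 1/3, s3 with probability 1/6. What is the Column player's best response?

The Column player's best reply maximizes expected payoff against the mix.
t1: (1/2)·(-8) + (1/3)·4 + (1/6)·0 = -8/3
t2: (1/2)·(-9) + (1/3)·(-9) + (1/6)·(-4) = -49/6
t3: (1/2)·1 + (1/3)·(-3) + (1/6)·(-6) = -3/2
t4: (1/2)·4 + (1/3)·(-7) + (1/6)·2 = 0
Highest expected payoff is 0, from t4.

t4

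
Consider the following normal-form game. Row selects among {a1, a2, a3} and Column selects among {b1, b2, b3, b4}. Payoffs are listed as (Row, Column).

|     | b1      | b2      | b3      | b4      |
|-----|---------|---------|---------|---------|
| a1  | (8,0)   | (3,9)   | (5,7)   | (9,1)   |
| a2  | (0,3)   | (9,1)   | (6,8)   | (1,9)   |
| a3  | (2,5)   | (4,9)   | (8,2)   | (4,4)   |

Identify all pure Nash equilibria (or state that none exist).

No pure-strategy Nash equilibrium

Find each player's best response to every opponent strategy; NE are the intersections.
Row's best responses — vs b1: a1 (payoff 8); vs b2: a2 (payoff 9); vs b3: a3 (payoff 8); vs b4: a1 (payoff 9).
Column's best responses — vs a1: b2 (payoff 9); vs a2: b4 (payoff 9); vs a3: b2 (payoff 9).
No cell has both players best-responding. For instance, Row's best reply to b4 is a1, but against a1 Column prefers b2 over b4.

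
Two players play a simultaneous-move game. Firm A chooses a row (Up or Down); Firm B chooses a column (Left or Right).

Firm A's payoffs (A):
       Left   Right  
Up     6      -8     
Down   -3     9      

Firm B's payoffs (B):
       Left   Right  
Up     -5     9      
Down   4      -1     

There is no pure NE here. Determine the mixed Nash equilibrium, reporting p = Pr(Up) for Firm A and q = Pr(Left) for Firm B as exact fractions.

In a mixed NE each player is indifferent between their pure strategies, so the opponent's mix sets the indifference.
Firm B indifferent between Left and Right: p·(-5) + (1−p)·4 = p·9 + (1−p)·(-1) ⟹ 4 + (-9)p = (-1) + 10p ⟹ p = 5/19.
Firm A indifferent between Up and Down: q·6 + (1−q)·(-8) = q·(-3) + (1−q)·9 ⟹ (-8) + 14q = 9 + (-12)q ⟹ q = 17/26.

p = 5/19, q = 17/26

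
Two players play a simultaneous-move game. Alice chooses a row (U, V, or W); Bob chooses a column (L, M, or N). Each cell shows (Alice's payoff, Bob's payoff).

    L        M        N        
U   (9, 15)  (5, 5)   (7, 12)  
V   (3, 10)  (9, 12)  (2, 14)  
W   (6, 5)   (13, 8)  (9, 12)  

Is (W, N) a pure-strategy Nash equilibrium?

Holding Bob at N: Alice gets 9 from W, versus 7 from U, 2 from V. No profitable deviation for Alice.
Holding Alice at W: Bob gets 12 from N, versus 5 from L, 8 from M. No profitable deviation for Bob either.

Yes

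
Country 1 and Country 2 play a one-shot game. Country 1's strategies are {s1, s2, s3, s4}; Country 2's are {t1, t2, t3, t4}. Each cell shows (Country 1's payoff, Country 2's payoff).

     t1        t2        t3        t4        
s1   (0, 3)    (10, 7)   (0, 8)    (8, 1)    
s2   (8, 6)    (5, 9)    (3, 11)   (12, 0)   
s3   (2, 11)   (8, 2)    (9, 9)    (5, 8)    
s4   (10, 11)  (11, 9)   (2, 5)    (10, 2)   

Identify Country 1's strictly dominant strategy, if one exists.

None

Check whether one of Country 1's strategies beats all alternatives regardless of what the opponent does.
s1 is not dominant: against t1, s2 gives 8 > 0.
s2 is not dominant: against t1, s4 gives 10 > 8.
s3 is not dominant: against t1, s2 gives 8 > 2.
s4 is not dominant: against t3, s2 gives 3 > 2.
No single strategy is best against every opponent action.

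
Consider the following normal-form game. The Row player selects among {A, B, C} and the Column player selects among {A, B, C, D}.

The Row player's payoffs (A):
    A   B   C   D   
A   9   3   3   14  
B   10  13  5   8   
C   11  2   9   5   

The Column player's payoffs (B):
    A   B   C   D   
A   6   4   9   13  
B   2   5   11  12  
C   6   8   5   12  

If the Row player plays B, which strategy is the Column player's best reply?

With the Row player fixed at B, the Column player's payoffs are: A → 2, B → 5, C → 11, D → 12.
The maximum is 12, achieved by D.

D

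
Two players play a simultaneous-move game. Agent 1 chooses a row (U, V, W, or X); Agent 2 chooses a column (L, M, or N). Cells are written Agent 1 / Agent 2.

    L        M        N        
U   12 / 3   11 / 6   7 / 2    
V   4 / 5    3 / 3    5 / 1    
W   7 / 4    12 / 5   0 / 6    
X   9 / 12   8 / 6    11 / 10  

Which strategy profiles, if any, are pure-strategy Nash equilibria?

A profile is a Nash equilibrium when each player is best-responding to the other.
Agent 1's best responses — vs L: U (payoff 12); vs M: W (payoff 12); vs N: X (payoff 11).
Agent 2's best responses — vs U: M (payoff 6); vs V: L (payoff 5); vs W: N (payoff 6); vs X: L (payoff 12).
No cell has both players best-responding. For instance, Agent 1's best reply to M is W, but against W Agent 2 prefers N over M.

No pure-strategy Nash equilibrium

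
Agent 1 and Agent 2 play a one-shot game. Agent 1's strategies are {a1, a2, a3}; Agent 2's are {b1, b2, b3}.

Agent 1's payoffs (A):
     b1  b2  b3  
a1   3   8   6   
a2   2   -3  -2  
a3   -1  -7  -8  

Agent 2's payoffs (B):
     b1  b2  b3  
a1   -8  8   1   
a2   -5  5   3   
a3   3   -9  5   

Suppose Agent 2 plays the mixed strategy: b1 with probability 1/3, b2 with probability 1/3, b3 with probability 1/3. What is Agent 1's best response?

a1

Agent 1's best reply maximizes expected payoff against the mix.
a1: (1/3)·3 + (1/3)·8 + (1/3)·6 = 17/3
a2: (1/3)·2 + (1/3)·(-3) + (1/3)·(-2) = -1
a3: (1/3)·(-1) + (1/3)·(-7) + (1/3)·(-8) = -16/3
Highest expected payoff is 17/3, from a1.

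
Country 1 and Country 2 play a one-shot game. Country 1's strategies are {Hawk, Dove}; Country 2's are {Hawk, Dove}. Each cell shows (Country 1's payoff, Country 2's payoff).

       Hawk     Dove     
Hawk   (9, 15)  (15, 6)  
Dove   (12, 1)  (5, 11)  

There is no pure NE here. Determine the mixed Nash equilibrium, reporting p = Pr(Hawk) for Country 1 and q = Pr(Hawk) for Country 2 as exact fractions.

Each player's mixing probability is pinned down by making the *other* player indifferent.
Country 2 indifferent between Hawk and Dove: p·15 + (1−p)·1 = p·6 + (1−p)·11 ⟹ 1 + 14p = 11 + (-5)p ⟹ p = 10/19.
Country 1 indifferent between Hawk and Dove: q·9 + (1−q)·15 = q·12 + (1−q)·5 ⟹ 15 + (-6)q = 5 + 7q ⟹ q = 10/13.

p = 10/19, q = 10/13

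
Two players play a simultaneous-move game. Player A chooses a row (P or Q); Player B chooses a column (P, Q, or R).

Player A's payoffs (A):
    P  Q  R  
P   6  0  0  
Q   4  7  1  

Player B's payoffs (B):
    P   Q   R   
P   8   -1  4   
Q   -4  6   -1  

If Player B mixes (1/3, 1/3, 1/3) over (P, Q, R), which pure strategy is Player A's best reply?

Player A's best reply maximizes expected payoff against the mix.
P: (1/3)·6 + (1/3)·0 + (1/3)·0 = 2
Q: (1/3)·4 + (1/3)·7 + (1/3)·1 = 4
Highest expected payoff is 4, from Q.

Q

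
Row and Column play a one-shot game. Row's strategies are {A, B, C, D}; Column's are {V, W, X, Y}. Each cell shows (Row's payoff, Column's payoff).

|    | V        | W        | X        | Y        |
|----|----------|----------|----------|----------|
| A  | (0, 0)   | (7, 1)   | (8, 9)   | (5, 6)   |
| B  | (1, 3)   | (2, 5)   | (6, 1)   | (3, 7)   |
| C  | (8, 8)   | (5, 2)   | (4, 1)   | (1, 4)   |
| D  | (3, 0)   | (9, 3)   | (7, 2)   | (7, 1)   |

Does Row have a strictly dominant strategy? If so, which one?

No strictly dominant strategy

A strategy is strictly dominant if it gives Row a strictly higher payoff than every other strategy, against every choice by the opponent.
A is not dominant: against V, B gives 1 > 0.
B is not dominant: against V, C gives 8 > 1.
C is not dominant: against W, A gives 7 > 5.
D is not dominant: against V, C gives 8 > 3.
No single strategy is best against every opponent action.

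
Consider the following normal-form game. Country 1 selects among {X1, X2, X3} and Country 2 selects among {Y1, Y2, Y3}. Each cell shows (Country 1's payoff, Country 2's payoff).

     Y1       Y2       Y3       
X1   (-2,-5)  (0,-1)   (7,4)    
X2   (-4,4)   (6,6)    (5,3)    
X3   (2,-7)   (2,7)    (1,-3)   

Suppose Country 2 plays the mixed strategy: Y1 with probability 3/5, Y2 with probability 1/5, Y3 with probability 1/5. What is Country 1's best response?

Compute Country 1's expected payoff from each pure strategy against the given mix.
X1: (3/5)·(-2) + (1/5)·0 + (1/5)·7 = 1/5
X2: (3/5)·(-4) + (1/5)·6 + (1/5)·5 = -1/5
X3: (3/5)·2 + (1/5)·2 + (1/5)·1 = 9/5
Highest expected payoff is 9/5, from X3.

X3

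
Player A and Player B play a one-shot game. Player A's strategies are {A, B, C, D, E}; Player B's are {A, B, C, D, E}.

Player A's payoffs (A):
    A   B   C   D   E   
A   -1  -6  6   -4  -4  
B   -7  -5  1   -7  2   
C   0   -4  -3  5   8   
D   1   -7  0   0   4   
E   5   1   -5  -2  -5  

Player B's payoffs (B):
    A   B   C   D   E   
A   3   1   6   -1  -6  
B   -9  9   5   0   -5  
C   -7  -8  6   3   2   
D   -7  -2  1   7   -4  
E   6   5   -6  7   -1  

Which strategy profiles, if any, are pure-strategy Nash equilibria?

Find each player's best response to every opponent strategy; NE are the intersections.
Player A's best responses — vs A: E (payoff 5); vs B: E (payoff 1); vs C: A (payoff 6); vs D: C (payoff 5); vs E: C (payoff 8).
Player B's best responses — vs A: C (payoff 6); vs B: B (payoff 9); vs C: C (payoff 6); vs D: D (payoff 7); vs E: D (payoff 7).
The only mutual best response is (A, C); neither player gains by switching there.

(A, C)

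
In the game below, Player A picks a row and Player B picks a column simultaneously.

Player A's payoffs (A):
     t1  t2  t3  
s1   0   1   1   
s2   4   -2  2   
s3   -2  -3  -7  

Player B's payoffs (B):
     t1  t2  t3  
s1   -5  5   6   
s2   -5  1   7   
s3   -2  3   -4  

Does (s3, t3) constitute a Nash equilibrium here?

No

Holding Player B at t3: Player A gets -7 from s3 but could get 2 by switching to s2. Player A has a profitable deviation.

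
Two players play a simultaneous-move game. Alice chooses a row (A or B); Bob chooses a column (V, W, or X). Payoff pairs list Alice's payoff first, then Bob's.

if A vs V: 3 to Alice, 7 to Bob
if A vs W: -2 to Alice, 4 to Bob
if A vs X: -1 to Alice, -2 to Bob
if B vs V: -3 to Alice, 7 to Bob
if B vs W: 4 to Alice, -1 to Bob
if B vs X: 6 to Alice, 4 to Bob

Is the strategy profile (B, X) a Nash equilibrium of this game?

Holding Bob at X: Alice gets 6 from B, versus -1 from A. No profitable deviation for Alice.
Holding Alice at B: Bob gets 4 from X but could get 7 by switching to V. Bob has a profitable deviation.

No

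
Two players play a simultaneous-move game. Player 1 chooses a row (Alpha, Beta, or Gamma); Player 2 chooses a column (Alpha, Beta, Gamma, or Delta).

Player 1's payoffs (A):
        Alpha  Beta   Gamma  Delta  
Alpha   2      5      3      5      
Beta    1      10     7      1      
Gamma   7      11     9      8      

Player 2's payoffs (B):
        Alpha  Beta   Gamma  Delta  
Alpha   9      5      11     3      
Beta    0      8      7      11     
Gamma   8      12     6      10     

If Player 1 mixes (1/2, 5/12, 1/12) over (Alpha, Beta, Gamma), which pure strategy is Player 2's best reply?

Player 2's best reply maximizes expected payoff against the mix.
Alpha: (1/2)·9 + (5/12)·0 + (1/12)·8 = 31/6
Beta: (1/2)·5 + (5/12)·8 + (1/12)·12 = 41/6
Gamma: (1/2)·11 + (5/12)·7 + (1/12)·6 = 107/12
Delta: (1/2)·3 + (5/12)·11 + (1/12)·10 = 83/12
Highest expected payoff is 107/12, from Gamma.

Gamma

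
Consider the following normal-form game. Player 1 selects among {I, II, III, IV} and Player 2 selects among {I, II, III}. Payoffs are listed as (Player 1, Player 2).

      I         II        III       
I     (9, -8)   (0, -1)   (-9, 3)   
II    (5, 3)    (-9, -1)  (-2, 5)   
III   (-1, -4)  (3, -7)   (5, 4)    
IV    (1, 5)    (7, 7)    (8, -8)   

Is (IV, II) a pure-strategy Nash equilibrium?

Holding Player 2 at II: Player 1 gets 7 from IV, versus 0 from I, -9 from II, 3 from III. No profitable deviation for Player 1.
Holding Player 1 at IV: Player 2 gets 7 from II, versus 5 from I, -8 from III. No profitable deviation for Player 2 either.

Yes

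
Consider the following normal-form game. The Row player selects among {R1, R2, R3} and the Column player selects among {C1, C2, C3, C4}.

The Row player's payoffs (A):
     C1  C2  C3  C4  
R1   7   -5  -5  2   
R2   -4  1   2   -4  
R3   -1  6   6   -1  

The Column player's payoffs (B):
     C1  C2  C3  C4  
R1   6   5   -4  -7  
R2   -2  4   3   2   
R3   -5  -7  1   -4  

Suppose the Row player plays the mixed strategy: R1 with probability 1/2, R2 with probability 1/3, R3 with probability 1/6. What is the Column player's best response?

C2

The Column player's best reply maximizes expected payoff against the mix.
C1: (1/2)·6 + (1/3)·(-2) + (1/6)·(-5) = 3/2
C2: (1/2)·5 + (1/3)·4 + (1/6)·(-7) = 8/3
C3: (1/2)·(-4) + (1/3)·3 + (1/6)·1 = -5/6
C4: (1/2)·(-7) + (1/3)·2 + (1/6)·(-4) = -7/2
Highest expected payoff is 8/3, from C2.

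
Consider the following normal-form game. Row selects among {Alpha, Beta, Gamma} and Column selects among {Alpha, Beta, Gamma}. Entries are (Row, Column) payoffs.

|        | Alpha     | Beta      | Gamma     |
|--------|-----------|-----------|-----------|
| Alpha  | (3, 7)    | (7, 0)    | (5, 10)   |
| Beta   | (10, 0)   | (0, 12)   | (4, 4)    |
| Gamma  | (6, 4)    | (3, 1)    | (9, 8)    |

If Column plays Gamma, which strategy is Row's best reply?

With Column fixed at Gamma, Row's payoffs are: Alpha → 5, Beta → 4, Gamma → 9.
The maximum is 9, achieved by Gamma.

Gamma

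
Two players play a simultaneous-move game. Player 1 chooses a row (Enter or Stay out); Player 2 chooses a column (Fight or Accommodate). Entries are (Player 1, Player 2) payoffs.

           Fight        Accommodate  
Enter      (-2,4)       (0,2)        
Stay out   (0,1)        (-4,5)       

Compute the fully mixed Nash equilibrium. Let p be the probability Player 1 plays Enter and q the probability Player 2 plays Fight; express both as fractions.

In a mixed NE each player is indifferent between their pure strategies, so the opponent's mix sets the indifference.
Player 2 indifferent between Fight and Accommodate: p·4 + (1−p)·1 = p·2 + (1−p)·5 ⟹ 1 + 3p = 5 + (-3)p ⟹ p = 2/3.
Player 1 indifferent between Enter and Stay out: q·(-2) + (1−q)·0 = q·0 + (1−q)·(-4) ⟹ 0 + (-2)q = (-4) + 4q ⟹ q = 2/3.

p = 2/3, q = 2/3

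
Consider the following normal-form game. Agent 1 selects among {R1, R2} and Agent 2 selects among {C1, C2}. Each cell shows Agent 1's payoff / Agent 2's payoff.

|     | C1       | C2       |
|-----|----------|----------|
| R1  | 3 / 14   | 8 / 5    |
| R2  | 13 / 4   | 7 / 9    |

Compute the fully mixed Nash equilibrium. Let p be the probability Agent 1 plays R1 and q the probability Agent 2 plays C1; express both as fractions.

Each player's mixing probability is pinned down by making the *other* player indifferent.
Agent 2 indifferent between C1 and C2: p·14 + (1−p)·4 = p·5 + (1−p)·9 ⟹ 4 + 10p = 9 + (-4)p ⟹ p = 5/14.
Agent 1 indifferent between R1 and R2: q·3 + (1−q)·8 = q·13 + (1−q)·7 ⟹ 8 + (-5)q = 7 + 6q ⟹ q = 1/11.

p = 5/14, q = 1/11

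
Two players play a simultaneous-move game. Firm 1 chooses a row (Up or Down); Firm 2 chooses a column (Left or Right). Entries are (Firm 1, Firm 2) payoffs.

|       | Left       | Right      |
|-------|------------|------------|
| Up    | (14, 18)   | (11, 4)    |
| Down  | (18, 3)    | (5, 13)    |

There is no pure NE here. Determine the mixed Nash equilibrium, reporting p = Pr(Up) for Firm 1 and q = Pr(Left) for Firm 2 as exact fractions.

p = 5/12, q = 3/5

In a mixed NE each player is indifferent between their pure strategies, so the opponent's mix sets the indifference.
Firm 2 indifferent between Left and Right: p·18 + (1−p)·3 = p·4 + (1−p)·13 ⟹ 3 + 15p = 13 + (-9)p ⟹ p = 5/12.
Firm 1 indifferent between Up and Down: q·14 + (1−q)·11 = q·18 + (1−q)·5 ⟹ 11 + 3q = 5 + 13q ⟹ q = 3/5.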